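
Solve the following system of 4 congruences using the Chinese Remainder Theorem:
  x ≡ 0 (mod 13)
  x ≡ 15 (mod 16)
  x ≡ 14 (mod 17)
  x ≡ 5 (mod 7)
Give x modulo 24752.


Product of moduli M = 13 · 16 · 17 · 7 = 24752.
Merge one congruence at a time:
  Start: x ≡ 0 (mod 13).
  Combine with x ≡ 15 (mod 16); new modulus lcm = 208.
    Write x = 0 + 13·t and substitute into x ≡ 15 (mod 16): 13·t ≡ 15 − 0 = 15 (mod 16).
    The inverse of 13 mod 16 is 5 (since 13·5 = 65 = 4·16 + 1), so t ≡ 5·15 = 75 ≡ 11 (mod 16).
    Then x = 0 + 13·11 = 143, valid modulo lcm(13, 16) = 208: x ≡ 143 (mod 208).
  Combine with x ≡ 14 (mod 17); new modulus lcm = 3536.
    Write x = 143 + 208·t and substitute into x ≡ 14 (mod 17): 208·t ≡ 14 − 143 = -129 (mod 17).
    Reduce coefficients mod 17: 4·t ≡ 7 (mod 17).
    The inverse of 4 mod 17 is 13 (since 4·13 = 52 = 3·17 + 1), so t ≡ 13·7 = 91 ≡ 6 (mod 17).
    Then x = 143 + 208·6 = 1391, valid modulo lcm(208, 17) = 3536: x ≡ 1391 (mod 3536).
  Combine with x ≡ 5 (mod 7); new modulus lcm = 24752.
    Write x = 1391 + 3536·t and substitute into x ≡ 5 (mod 7): 3536·t ≡ 5 − 1391 = -1386 (mod 7).
    Reduce coefficients mod 7: 1·t ≡ 0 (mod 7).
    So t ≡ 0 (mod 7).
    Then x = 1391 + 3536·0 = 1391, valid modulo lcm(3536, 7) = 24752: x ≡ 1391 (mod 24752).
Verify against each original: 1391 mod 13 = 0, 1391 mod 16 = 15, 1391 mod 17 = 14, 1391 mod 7 = 5.

x ≡ 1391 (mod 24752).


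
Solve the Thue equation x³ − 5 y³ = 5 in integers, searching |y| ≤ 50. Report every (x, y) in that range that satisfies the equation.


The equation is x³ - 5y³ = 5. For fixed y, x³ = 5·y³ + 5, so a solution requires the RHS to be a perfect cube.
Strategy: iterate y from -50 to 50, compute RHS = 5·y³ + 5, and check whether it is a (positive or negative) perfect cube.
Check small values of y:
  y = 0: RHS = 5 is not a perfect cube.
  y = 1: RHS = 10 is not a perfect cube.
  y = -1: RHS = 0 = (0)³ ⇒ x = 0 works.
  y = 2: RHS = 45 is not a perfect cube.
  y = -2: RHS = -35 is not a perfect cube.
  y = 3: RHS = 140 is not a perfect cube.
  y = -3: RHS = -130 is not a perfect cube.
Continuing the search up to |y| = 50 finds no further solutions beyond those listed.
Collected solutions: (0, -1).

Solutions (with |y| ≤ 50): (0, -1).


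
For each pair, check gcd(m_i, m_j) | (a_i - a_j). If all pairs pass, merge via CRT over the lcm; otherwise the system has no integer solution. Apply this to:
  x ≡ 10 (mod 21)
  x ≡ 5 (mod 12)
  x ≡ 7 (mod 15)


Moduli 21, 12, 15 are not pairwise coprime, so CRT works modulo lcm(m_i) when all pairwise compatibility conditions hold.
Pairwise compatibility: gcd(m_i, m_j) must divide a_i - a_j for every pair.
Merge one congruence at a time:
  Start: x ≡ 10 (mod 21).
  Combine with x ≡ 5 (mod 12): gcd(21, 12) = 3, and 5 - 10 = -5 is NOT divisible by 3.
    ⇒ system is inconsistent (no integer solution).

No solution (the system is inconsistent).


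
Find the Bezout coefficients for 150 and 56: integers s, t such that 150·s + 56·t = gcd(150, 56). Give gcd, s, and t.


Euclidean algorithm on (150, 56) — divide until remainder is 0:
  150 = 2 · 56 + 38
  56 = 1 · 38 + 18
  38 = 2 · 18 + 2
  18 = 9 · 2 + 0
gcd(150, 56) = 2.
Track Bezout coefficients alongside the remainders: start with r₀ = 150 = a·1 + b·0 (s = 1, t = 0) and r₁ = 56 = a·0 + b·1 (s = 0, t = 1); each new remainder r_{k+1} = r_{k-1} − q_k·r_k inherits s_{k+1} = s_{k-1} − q_k·s_k, t_{k+1} = t_{k-1} − q_k·t_k, so r_k = a·s_k + b·t_k at every step:
  q = 2: r = 38, s = 1 − 2·0 = 1, t = 0 − 2·1 = -2  (check: 150·1 + 56·(-2) = 38)
  q = 1: r = 18, s = 0 − 1·1 = -1, t = 1 − 1·(-2) = 3  (check: 150·(-1) + 56·3 = 18)
  q = 2: r = 2, s = 1 − 2·(-1) = 3, t = -2 − 2·3 = -8  (check: 150·3 + 56·(-8) = 2)
The row with r = 2 (the gcd) gives the Bezout coefficients s = 3, t = -8.
Result: 150 · (3) + 56 · (-8) = 2.

gcd(150, 56) = 2; s = 3, t = -8 (check: 150·3 + 56·(-8) = 2).


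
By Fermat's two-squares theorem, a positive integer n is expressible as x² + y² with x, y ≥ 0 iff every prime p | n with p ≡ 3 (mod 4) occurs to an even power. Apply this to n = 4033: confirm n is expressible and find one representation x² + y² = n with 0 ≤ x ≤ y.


Step 1: Factor n = 4033 = 37 · 109.
Step 2: Check the mod-4 condition on each prime factor: 37 ≡ 1 (mod 4), exponent 1; 109 ≡ 1 (mod 4), exponent 1.
All primes ≡ 3 (mod 4) appear to even exponent (or don't appear), so by the two-squares theorem n IS expressible as a sum of two squares.
Step 3: Build a representation. Here n = 37 · 109 is a product of primes ≡ 1 (mod 4). Each prime p ≡ 1 (mod 4) is itself a sum of two squares; find a² by testing p − a² for a perfect square:
  37: 37 − 1² = 36 = 6² ⇒ 37 = 1² + 6².
  109: 109 − 1² = 108, 109 − 2² = 105, 109 − 3² = 100 = 10² ⇒ 109 = 3² + 10².
  Combine using the Brahmagupta–Fibonacci identity (a² + b²)(c² + d²) = (ac − bd)² + (ad + bc)² = (ac + bd)² + (ad − bc)²:
  37 · 109 = 4033: from (1² + 6²)(3² + 10²), take (1·3 − 6·10, 1·10 + 6·3) = (3 − 60, 10 + 18) = (-57, 28); dropping signs (only squares matter) gives (57, 28); check 57² + 28² = 3249 + 784 = 4033 ✓.
Step 4: Order so x ≤ y and verify: 28² + 57² = 784 + 3249 = 4033 = n. ✓

n = 4033 = 28² + 57² (one valid representation with x ≤ y).


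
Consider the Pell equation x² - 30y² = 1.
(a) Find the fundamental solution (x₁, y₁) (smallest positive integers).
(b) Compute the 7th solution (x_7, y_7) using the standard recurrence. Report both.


Step 1: Find the fundamental solution (x₁, y₁) of x² - 30y² = 1.
  Expand √30 as a continued fraction. a₀ = ⌊√30⌋ = 5; iterate m_{k+1} = d_k·a_k − m_k, d_{k+1} = (30 − m_{k+1}²)/d_k, a_{k+1} = ⌊(a₀ + m_{k+1})/d_{k+1}⌋ (starting m₀ = 0, d₀ = 1), with convergents p_k = a_k·p_{k-1} + p_{k-2}, q_k = a_k·q_{k-1} + q_{k-2} (p₋₁ = 1, q₋₁ = 0):
  k = 0: a₀ = 5; p₀/q₀ = 5/1; p₀² − 30·q₀² = 25 − 30 = -5.
  k = 1: m = 5, d = 5, a = ⌊(5 + 5)/5⌋ = 2; p/q = (2·5 + 1)/(2·1 + 0) = 11/2; p² − 30·q² = 121 − 120 = 1.
  The first convergent with p² − 30·q² = 1 gives the fundamental solution (x₁, y₁) = (11, 2).
Step 2: Apply the recurrence (x_{n+1}, y_{n+1}) = (x₁x_n + 30y₁y_n, x₁y_n + y₁x_n) repeatedly.
  From (x_1, y_1) = (11, 2): x_2 = 11·11 + 30·2·2 = 241; y_2 = 11·2 + 2·11 = 44.
  From (x_2, y_2) = (241, 44): x_3 = 11·241 + 30·2·44 = 5291; y_3 = 11·44 + 2·241 = 966.
  From (x_3, y_3) = (5291, 966): x_4 = 11·5291 + 30·2·966 = 116161; y_4 = 11·966 + 2·5291 = 21208.
  From (x_4, y_4) = (116161, 21208): x_5 = 11·116161 + 30·2·21208 = 2550251; y_5 = 11·21208 + 2·116161 = 465610.
  From (x_5, y_5) = (2550251, 465610): x_6 = 11·2550251 + 30·2·465610 = 55989361; y_6 = 11·465610 + 2·2550251 = 10222212.
  From (x_6, y_6) = (55989361, 10222212): x_7 = 11·55989361 + 30·2·10222212 = 1229215691; y_7 = 11·10222212 + 2·55989361 = 224423054.
Step 3: Verify x_7² - 30·y_7² = 1510971215000607481 - 1510971215000607480 = 1 (should be 1). ✓

(x_1, y_1) = (11, 2); (x_7, y_7) = (1229215691, 224423054).


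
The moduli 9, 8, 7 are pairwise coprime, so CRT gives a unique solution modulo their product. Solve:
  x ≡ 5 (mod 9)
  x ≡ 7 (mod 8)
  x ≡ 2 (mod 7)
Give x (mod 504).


Moduli 9, 8, 7 are pairwise coprime; by CRT there is a unique solution modulo M = 9 · 8 · 7 = 504.
Solve pairwise, accumulating the modulus:
  Start with x ≡ 5 (mod 9).
  Combine with x ≡ 7 (mod 8): since gcd(9, 8) = 1, we get a unique residue mod 72.
    Write x = 5 + 9·t and substitute into x ≡ 7 (mod 8): 9·t ≡ 7 − 5 = 2 (mod 8).
    Reduce coefficients mod 8: 1·t ≡ 2 (mod 8).
    So t ≡ 2 (mod 8).
    Then x = 5 + 9·2 = 23, valid modulo lcm(9, 8) = 72: x ≡ 23 (mod 72).
  Combine with x ≡ 2 (mod 7): since gcd(72, 7) = 1, we get a unique residue mod 504.
    Write x = 23 + 72·t and substitute into x ≡ 2 (mod 7): 72·t ≡ 2 − 23 = -21 (mod 7).
    Reduce coefficients mod 7: 2·t ≡ 0 (mod 7).
    The inverse of 2 mod 7 is 4 (since 2·4 = 8 = 1·7 + 1), so t ≡ 4·0 = 0 ≡ 0 (mod 7).
    Then x = 23 + 72·0 = 23, valid modulo lcm(72, 7) = 504: x ≡ 23 (mod 504).
Verify: 23 mod 9 = 5 ✓, 23 mod 8 = 7 ✓, 23 mod 7 = 2 ✓.

x ≡ 23 (mod 504).


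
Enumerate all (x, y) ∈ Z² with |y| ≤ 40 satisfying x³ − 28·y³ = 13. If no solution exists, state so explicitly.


The equation is x³ - 28y³ = 13. For fixed y, x³ = 28·y³ + 13, so a solution requires the RHS to be a perfect cube.
Strategy: iterate y from -40 to 40, compute RHS = 28·y³ + 13, and check whether it is a (positive or negative) perfect cube.
Check small values of y:
  y = 0: RHS = 13 is not a perfect cube.
  y = 1: RHS = 41 is not a perfect cube.
  y = -1: RHS = -15 is not a perfect cube.
  y = 2: RHS = 237 is not a perfect cube.
  y = -2: RHS = -211 is not a perfect cube.
  y = 3: RHS = 769 is not a perfect cube.
  y = -3: RHS = -743 is not a perfect cube.
Continuing the search up to |y| = 40 finds no solutions either.
No (x, y) in the scanned range satisfies the equation.

No integer solutions with |y| ≤ 40.


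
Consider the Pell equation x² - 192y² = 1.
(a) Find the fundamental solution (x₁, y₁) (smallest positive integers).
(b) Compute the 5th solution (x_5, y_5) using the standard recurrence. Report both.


Step 1: Find the fundamental solution (x₁, y₁) of x² - 192y² = 1.
  Expand √192 as a continued fraction. a₀ = ⌊√192⌋ = 13; iterate m_{k+1} = d_k·a_k − m_k, d_{k+1} = (192 − m_{k+1}²)/d_k, a_{k+1} = ⌊(a₀ + m_{k+1})/d_{k+1}⌋ (starting m₀ = 0, d₀ = 1), with convergents p_k = a_k·p_{k-1} + p_{k-2}, q_k = a_k·q_{k-1} + q_{k-2} (p₋₁ = 1, q₋₁ = 0):
  k = 0: a₀ = 13; p₀/q₀ = 13/1; p₀² − 192·q₀² = 169 − 192 = -23.
  k = 1: m = 13, d = 23, a = ⌊(13 + 13)/23⌋ = 1; p/q = (1·13 + 1)/(1·1 + 0) = 14/1; p² − 192·q² = 196 − 192 = 4.
  k = 2: m = 10, d = 4, a = ⌊(13 + 10)/4⌋ = 5; p/q = (5·14 + 13)/(5·1 + 1) = 83/6; p² − 192·q² = 6889 − 6912 = -23.
  k = 3: m = 10, d = 23, a = ⌊(13 + 10)/23⌋ = 1; p/q = (1·83 + 14)/(1·6 + 1) = 97/7; p² − 192·q² = 9409 − 9408 = 1.
  The first convergent with p² − 192·q² = 1 gives the fundamental solution (x₁, y₁) = (97, 7).
Step 2: Apply the recurrence (x_{n+1}, y_{n+1}) = (x₁x_n + 192y₁y_n, x₁y_n + y₁x_n) repeatedly.
  From (x_1, y_1) = (97, 7): x_2 = 97·97 + 192·7·7 = 18817; y_2 = 97·7 + 7·97 = 1358.
  From (x_2, y_2) = (18817, 1358): x_3 = 97·18817 + 192·7·1358 = 3650401; y_3 = 97·1358 + 7·18817 = 263445.
  From (x_3, y_3) = (3650401, 263445): x_4 = 97·3650401 + 192·7·263445 = 708158977; y_4 = 97·263445 + 7·3650401 = 51106972.
  From (x_4, y_4) = (708158977, 51106972): x_5 = 97·708158977 + 192·7·51106972 = 137379191137; y_5 = 97·51106972 + 7·708158977 = 9914489123.
Step 3: Verify x_5² - 192·y_5² = 18873042157456379352769 - 18873042157456379352768 = 1 (should be 1). ✓

(x_1, y_1) = (97, 7); (x_5, y_5) = (137379191137, 9914489123).


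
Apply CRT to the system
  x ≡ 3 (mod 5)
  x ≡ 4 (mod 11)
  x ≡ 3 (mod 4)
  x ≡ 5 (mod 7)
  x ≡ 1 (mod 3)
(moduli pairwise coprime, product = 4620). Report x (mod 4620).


Product of moduli M = 5 · 11 · 4 · 7 · 3 = 4620.
Merge one congruence at a time:
  Start: x ≡ 3 (mod 5).
  Combine with x ≡ 4 (mod 11); new modulus lcm = 55.
    Write x = 3 + 5·t and substitute into x ≡ 4 (mod 11): 5·t ≡ 4 − 3 = 1 (mod 11).
    The inverse of 5 mod 11 is 9 (since 5·9 = 45 = 4·11 + 1), so t ≡ 9·1 = 9 ≡ 9 (mod 11).
    Then x = 3 + 5·9 = 48, valid modulo lcm(5, 11) = 55: x ≡ 48 (mod 55).
  Combine with x ≡ 3 (mod 4); new modulus lcm = 220.
    Write x = 48 + 55·t and substitute into x ≡ 3 (mod 4): 55·t ≡ 3 − 48 = -45 (mod 4).
    Reduce coefficients mod 4: 3·t ≡ 3 (mod 4).
    The inverse of 3 mod 4 is 3 (since 3·3 = 9 = 2·4 + 1), so t ≡ 3·3 = 9 ≡ 1 (mod 4).
    Then x = 48 + 55·1 = 103, valid modulo lcm(55, 4) = 220: x ≡ 103 (mod 220).
  Combine with x ≡ 5 (mod 7); new modulus lcm = 1540.
    Write x = 103 + 220·t and substitute into x ≡ 5 (mod 7): 220·t ≡ 5 − 103 = -98 (mod 7).
    Reduce coefficients mod 7: 3·t ≡ 0 (mod 7).
    The inverse of 3 mod 7 is 5 (since 3·5 = 15 = 2·7 + 1), so t ≡ 5·0 = 0 ≡ 0 (mod 7).
    Then x = 103 + 220·0 = 103, valid modulo lcm(220, 7) = 1540: x ≡ 103 (mod 1540).
  Combine with x ≡ 1 (mod 3); new modulus lcm = 4620.
    Write x = 103 + 1540·t and substitute into x ≡ 1 (mod 3): 1540·t ≡ 1 − 103 = -102 (mod 3).
    Reduce coefficients mod 3: 1·t ≡ 0 (mod 3).
    So t ≡ 0 (mod 3).
    Then x = 103 + 1540·0 = 103, valid modulo lcm(1540, 3) = 4620: x ≡ 103 (mod 4620).
Verify against each original: 103 mod 5 = 3, 103 mod 11 = 4, 103 mod 4 = 3, 103 mod 7 = 5, 103 mod 3 = 1.

x ≡ 103 (mod 4620).


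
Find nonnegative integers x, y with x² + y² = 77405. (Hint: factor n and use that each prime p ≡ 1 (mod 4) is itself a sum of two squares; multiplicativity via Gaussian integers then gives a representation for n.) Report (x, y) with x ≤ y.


Step 1: Factor n = 77405 = 5 · 113 · 137.
Step 2: Check the mod-4 condition on each prime factor: 5 ≡ 1 (mod 4), exponent 1; 113 ≡ 1 (mod 4), exponent 1; 137 ≡ 1 (mod 4), exponent 1.
All primes ≡ 3 (mod 4) appear to even exponent (or don't appear), so by the two-squares theorem n IS expressible as a sum of two squares.
Step 3: Build a representation. Here n = 5 · 113 · 137 is a product of primes ≡ 1 (mod 4). Each prime p ≡ 1 (mod 4) is itself a sum of two squares; find a² by testing p − a² for a perfect square:
  5: 5 − 1² = 4 = 2² ⇒ 5 = 1² + 2².
  113: 113 − 1² = 112, 113 − 2² = 109, 113 − 3² = 104, 113 − 4² = 97, 113 − 5² = 88, 113 − 6² = 77, 113 − 7² = 64 = 8² ⇒ 113 = 7² + 8².
  137: 137 − 1² = 136, 137 − 2² = 133, 137 − 3² = 128, 137 − 4² = 121 = 11² ⇒ 137 = 4² + 11².
  Combine using the Brahmagupta–Fibonacci identity (a² + b²)(c² + d²) = (ac − bd)² + (ad + bc)² = (ac + bd)² + (ad − bc)²:
  5 · 113 = 565: from (1² + 2²)(7² + 8²), take (1·7 − 2·8, 1·8 + 2·7) = (7 − 16, 8 + 14) = (-9, 22); dropping signs (only squares matter) gives (9, 22); check 9² + 22² = 81 + 484 = 565 ✓.
  565 · 137 = 77405: from (9² + 22²)(4² + 11²), take (9·4 − 22·11, 9·11 + 22·4) = (36 − 242, 99 + 88) = (-206, 187); dropping signs (only squares matter) gives (206, 187); check 206² + 187² = 42436 + 34969 = 77405 ✓.
Step 4: Order so x ≤ y and verify: 187² + 206² = 34969 + 42436 = 77405 = n. ✓

n = 77405 = 187² + 206² (one valid representation with x ≤ y).


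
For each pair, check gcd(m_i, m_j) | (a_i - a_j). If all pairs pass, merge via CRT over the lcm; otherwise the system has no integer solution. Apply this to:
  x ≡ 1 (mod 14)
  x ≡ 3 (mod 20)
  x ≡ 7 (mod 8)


Moduli 14, 20, 8 are not pairwise coprime, so CRT works modulo lcm(m_i) when all pairwise compatibility conditions hold.
Pairwise compatibility: gcd(m_i, m_j) must divide a_i - a_j for every pair.
Merge one congruence at a time:
  Start: x ≡ 1 (mod 14).
  Combine with x ≡ 3 (mod 20): gcd(14, 20) = 2; 3 - 1 = 2, which IS divisible by 2, so compatible.
    Write x = 1 + 14·t and substitute into x ≡ 3 (mod 20): 14·t ≡ 3 − 1 = 2 (mod 20).
    Divide the congruence (and modulus) by g = 2: 7·t ≡ 1 (mod 10).
    The inverse of 7 mod 10 is 3 (since 7·3 = 21 = 2·10 + 1), so t ≡ 3·1 = 3 ≡ 3 (mod 10).
    Then x = 1 + 14·3 = 43, valid modulo lcm(14, 20) = 140: x ≡ 43 (mod 140).
  Combine with x ≡ 7 (mod 8): gcd(140, 8) = 4; 7 - 43 = -36, which IS divisible by 4, so compatible.
    Write x = 43 + 140·t and substitute into x ≡ 7 (mod 8): 140·t ≡ 7 − 43 = -36 (mod 8).
    Divide the congruence (and modulus) by g = 4: 35·t ≡ -9 (mod 2).
    Reduce coefficients mod 2: 1·t ≡ 1 (mod 2).
    So t ≡ 1 (mod 2).
    Then x = 43 + 140·1 = 183, valid modulo lcm(140, 8) = 280: x ≡ 183 (mod 280).
Verify: 183 mod 14 = 1, 183 mod 20 = 3, 183 mod 8 = 7.

x ≡ 183 (mod 280).


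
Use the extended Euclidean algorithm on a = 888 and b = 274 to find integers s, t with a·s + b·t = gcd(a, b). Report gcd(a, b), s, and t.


Euclidean algorithm on (888, 274) — divide until remainder is 0:
  888 = 3 · 274 + 66
  274 = 4 · 66 + 10
  66 = 6 · 10 + 6
  10 = 1 · 6 + 4
  6 = 1 · 4 + 2
  4 = 2 · 2 + 0
gcd(888, 274) = 2.
Track Bezout coefficients alongside the remainders: start with r₀ = 888 = a·1 + b·0 (s = 1, t = 0) and r₁ = 274 = a·0 + b·1 (s = 0, t = 1); each new remainder r_{k+1} = r_{k-1} − q_k·r_k inherits s_{k+1} = s_{k-1} − q_k·s_k, t_{k+1} = t_{k-1} − q_k·t_k, so r_k = a·s_k + b·t_k at every step:
  q = 3: r = 66, s = 1 − 3·0 = 1, t = 0 − 3·1 = -3  (check: 888·1 + 274·(-3) = 66)
  q = 4: r = 10, s = 0 − 4·1 = -4, t = 1 − 4·(-3) = 13  (check: 888·(-4) + 274·13 = 10)
  q = 6: r = 6, s = 1 − 6·(-4) = 25, t = -3 − 6·13 = -81  (check: 888·25 + 274·(-81) = 6)
  q = 1: r = 4, s = -4 − 1·25 = -29, t = 13 − 1·(-81) = 94  (check: 888·(-29) + 274·94 = 4)
  q = 1: r = 2, s = 25 − 1·(-29) = 54, t = -81 − 1·94 = -175  (check: 888·54 + 274·(-175) = 2)
The row with r = 2 (the gcd) gives the Bezout coefficients s = 54, t = -175.
Result: 888 · (54) + 274 · (-175) = 2.

gcd(888, 274) = 2; s = 54, t = -175 (check: 888·54 + 274·(-175) = 2).


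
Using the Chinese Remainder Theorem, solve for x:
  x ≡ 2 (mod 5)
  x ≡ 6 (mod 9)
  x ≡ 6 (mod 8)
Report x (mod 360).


Moduli 5, 9, 8 are pairwise coprime; by CRT there is a unique solution modulo M = 5 · 9 · 8 = 360.
Solve pairwise, accumulating the modulus:
  Start with x ≡ 2 (mod 5).
  Combine with x ≡ 6 (mod 9): since gcd(5, 9) = 1, we get a unique residue mod 45.
    Write x = 2 + 5·t and substitute into x ≡ 6 (mod 9): 5·t ≡ 6 − 2 = 4 (mod 9).
    The inverse of 5 mod 9 is 2 (since 5·2 = 10 = 1·9 + 1), so t ≡ 2·4 = 8 ≡ 8 (mod 9).
    Then x = 2 + 5·8 = 42, valid modulo lcm(5, 9) = 45: x ≡ 42 (mod 45).
  Combine with x ≡ 6 (mod 8): since gcd(45, 8) = 1, we get a unique residue mod 360.
    Write x = 42 + 45·t and substitute into x ≡ 6 (mod 8): 45·t ≡ 6 − 42 = -36 (mod 8).
    Reduce coefficients mod 8: 5·t ≡ 4 (mod 8).
    The inverse of 5 mod 8 is 5 (since 5·5 = 25 = 3·8 + 1), so t ≡ 5·4 = 20 ≡ 4 (mod 8).
    Then x = 42 + 45·4 = 222, valid modulo lcm(45, 8) = 360: x ≡ 222 (mod 360).
Verify: 222 mod 5 = 2 ✓, 222 mod 9 = 6 ✓, 222 mod 8 = 6 ✓.

x ≡ 222 (mod 360).


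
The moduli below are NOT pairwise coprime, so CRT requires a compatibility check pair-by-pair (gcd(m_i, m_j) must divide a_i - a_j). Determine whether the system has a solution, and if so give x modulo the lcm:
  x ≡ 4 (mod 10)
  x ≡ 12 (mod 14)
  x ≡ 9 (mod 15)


Moduli 10, 14, 15 are not pairwise coprime, so CRT works modulo lcm(m_i) when all pairwise compatibility conditions hold.
Pairwise compatibility: gcd(m_i, m_j) must divide a_i - a_j for every pair.
Merge one congruence at a time:
  Start: x ≡ 4 (mod 10).
  Combine with x ≡ 12 (mod 14): gcd(10, 14) = 2; 12 - 4 = 8, which IS divisible by 2, so compatible.
    Write x = 4 + 10·t and substitute into x ≡ 12 (mod 14): 10·t ≡ 12 − 4 = 8 (mod 14).
    Divide the congruence (and modulus) by g = 2: 5·t ≡ 4 (mod 7).
    The inverse of 5 mod 7 is 3 (since 5·3 = 15 = 2·7 + 1), so t ≡ 3·4 = 12 ≡ 5 (mod 7).
    Then x = 4 + 10·5 = 54, valid modulo lcm(10, 14) = 70: x ≡ 54 (mod 70).
  Combine with x ≡ 9 (mod 15): gcd(70, 15) = 5; 9 - 54 = -45, which IS divisible by 5, so compatible.
    Write x = 54 + 70·t and substitute into x ≡ 9 (mod 15): 70·t ≡ 9 − 54 = -45 (mod 15).
    Divide the congruence (and modulus) by g = 5: 14·t ≡ -9 (mod 3).
    Reduce coefficients mod 3: 2·t ≡ 0 (mod 3).
    The inverse of 2 mod 3 is 2 (since 2·2 = 4 = 1·3 + 1), so t ≡ 2·0 = 0 ≡ 0 (mod 3).
    Then x = 54 + 70·0 = 54, valid modulo lcm(70, 15) = 210: x ≡ 54 (mod 210).
Verify: 54 mod 10 = 4, 54 mod 14 = 12, 54 mod 15 = 9.

x ≡ 54 (mod 210).


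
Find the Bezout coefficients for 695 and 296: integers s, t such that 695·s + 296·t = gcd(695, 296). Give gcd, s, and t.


Euclidean algorithm on (695, 296) — divide until remainder is 0:
  695 = 2 · 296 + 103
  296 = 2 · 103 + 90
  103 = 1 · 90 + 13
  90 = 6 · 13 + 12
  13 = 1 · 12 + 1
  12 = 12 · 1 + 0
gcd(695, 296) = 1.
Track Bezout coefficients alongside the remainders: start with r₀ = 695 = a·1 + b·0 (s = 1, t = 0) and r₁ = 296 = a·0 + b·1 (s = 0, t = 1); each new remainder r_{k+1} = r_{k-1} − q_k·r_k inherits s_{k+1} = s_{k-1} − q_k·s_k, t_{k+1} = t_{k-1} − q_k·t_k, so r_k = a·s_k + b·t_k at every step:
  q = 2: r = 103, s = 1 − 2·0 = 1, t = 0 − 2·1 = -2  (check: 695·1 + 296·(-2) = 103)
  q = 2: r = 90, s = 0 − 2·1 = -2, t = 1 − 2·(-2) = 5  (check: 695·(-2) + 296·5 = 90)
  q = 1: r = 13, s = 1 − 1·(-2) = 3, t = -2 − 1·5 = -7  (check: 695·3 + 296·(-7) = 13)
  q = 6: r = 12, s = -2 − 6·3 = -20, t = 5 − 6·(-7) = 47  (check: 695·(-20) + 296·47 = 12)
  q = 1: r = 1, s = 3 − 1·(-20) = 23, t = -7 − 1·47 = -54  (check: 695·23 + 296·(-54) = 1)
The row with r = 1 (the gcd) gives the Bezout coefficients s = 23, t = -54.
Result: 695 · (23) + 296 · (-54) = 1.

gcd(695, 296) = 1; s = 23, t = -54 (check: 695·23 + 296·(-54) = 1).


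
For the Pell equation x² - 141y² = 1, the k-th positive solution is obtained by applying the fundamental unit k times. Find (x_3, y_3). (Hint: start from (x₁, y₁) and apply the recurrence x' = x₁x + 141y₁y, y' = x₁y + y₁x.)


Step 1: Find the fundamental solution (x₁, y₁) of x² - 141y² = 1.
  Expand √141 as a continued fraction. a₀ = ⌊√141⌋ = 11; iterate m_{k+1} = d_k·a_k − m_k, d_{k+1} = (141 − m_{k+1}²)/d_k, a_{k+1} = ⌊(a₀ + m_{k+1})/d_{k+1}⌋ (starting m₀ = 0, d₀ = 1), with convergents p_k = a_k·p_{k-1} + p_{k-2}, q_k = a_k·q_{k-1} + q_{k-2} (p₋₁ = 1, q₋₁ = 0):
  k = 0: a₀ = 11; p₀/q₀ = 11/1; p₀² − 141·q₀² = 121 − 141 = -20.
  k = 1: m = 11, d = 20, a = ⌊(11 + 11)/20⌋ = 1; p/q = (1·11 + 1)/(1·1 + 0) = 12/1; p² − 141·q² = 144 − 141 = 3.
  k = 2: m = 9, d = 3, a = ⌊(11 + 9)/3⌋ = 6; p/q = (6·12 + 11)/(6·1 + 1) = 83/7; p² − 141·q² = 6889 − 6909 = -20.
  k = 3: m = 9, d = 20, a = ⌊(11 + 9)/20⌋ = 1; p/q = (1·83 + 12)/(1·7 + 1) = 95/8; p² − 141·q² = 9025 − 9024 = 1.
  The first convergent with p² − 141·q² = 1 gives the fundamental solution (x₁, y₁) = (95, 8).
Step 2: Apply the recurrence (x_{n+1}, y_{n+1}) = (x₁x_n + 141y₁y_n, x₁y_n + y₁x_n) repeatedly.
  From (x_1, y_1) = (95, 8): x_2 = 95·95 + 141·8·8 = 18049; y_2 = 95·8 + 8·95 = 1520.
  From (x_2, y_2) = (18049, 1520): x_3 = 95·18049 + 141·8·1520 = 3429215; y_3 = 95·1520 + 8·18049 = 288792.
Step 3: Verify x_3² - 141·y_3² = 11759515516225 - 11759515516224 = 1 (should be 1). ✓

(x_1, y_1) = (95, 8); (x_3, y_3) = (3429215, 288792).


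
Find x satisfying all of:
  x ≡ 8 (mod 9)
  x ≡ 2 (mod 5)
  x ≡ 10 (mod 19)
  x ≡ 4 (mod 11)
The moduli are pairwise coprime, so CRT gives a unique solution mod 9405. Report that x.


Product of moduli M = 9 · 5 · 19 · 11 = 9405.
Merge one congruence at a time:
  Start: x ≡ 8 (mod 9).
  Combine with x ≡ 2 (mod 5); new modulus lcm = 45.
    Write x = 8 + 9·t and substitute into x ≡ 2 (mod 5): 9·t ≡ 2 − 8 = -6 (mod 5).
    Reduce coefficients mod 5: 4·t ≡ 4 (mod 5).
    The inverse of 4 mod 5 is 4 (since 4·4 = 16 = 3·5 + 1), so t ≡ 4·4 = 16 ≡ 1 (mod 5).
    Then x = 8 + 9·1 = 17, valid modulo lcm(9, 5) = 45: x ≡ 17 (mod 45).
  Combine with x ≡ 10 (mod 19); new modulus lcm = 855.
    Write x = 17 + 45·t and substitute into x ≡ 10 (mod 19): 45·t ≡ 10 − 17 = -7 (mod 19).
    Reduce coefficients mod 19: 7·t ≡ 12 (mod 19).
    The inverse of 7 mod 19 is 11 (since 7·11 = 77 = 4·19 + 1), so t ≡ 11·12 = 132 ≡ 18 (mod 19).
    Then x = 17 + 45·18 = 827, valid modulo lcm(45, 19) = 855: x ≡ 827 (mod 855).
  Combine with x ≡ 4 (mod 11); new modulus lcm = 9405.
    Write x = 827 + 855·t and substitute into x ≡ 4 (mod 11): 855·t ≡ 4 − 827 = -823 (mod 11).
    Reduce coefficients mod 11: 8·t ≡ 2 (mod 11).
    The inverse of 8 mod 11 is 7 (since 8·7 = 56 = 5·11 + 1), so t ≡ 7·2 = 14 ≡ 3 (mod 11).
    Then x = 827 + 855·3 = 3392, valid modulo lcm(855, 11) = 9405: x ≡ 3392 (mod 9405).
Verify against each original: 3392 mod 9 = 8, 3392 mod 5 = 2, 3392 mod 19 = 10, 3392 mod 11 = 4.

x ≡ 3392 (mod 9405).


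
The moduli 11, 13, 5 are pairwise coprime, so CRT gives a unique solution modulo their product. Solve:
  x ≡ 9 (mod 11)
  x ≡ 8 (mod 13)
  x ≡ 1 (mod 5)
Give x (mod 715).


Moduli 11, 13, 5 are pairwise coprime; by CRT there is a unique solution modulo M = 11 · 13 · 5 = 715.
Solve pairwise, accumulating the modulus:
  Start with x ≡ 9 (mod 11).
  Combine with x ≡ 8 (mod 13): since gcd(11, 13) = 1, we get a unique residue mod 143.
    Write x = 9 + 11·t and substitute into x ≡ 8 (mod 13): 11·t ≡ 8 − 9 = -1 (mod 13).
    Reduce coefficients mod 13: 11·t ≡ 12 (mod 13).
    The inverse of 11 mod 13 is 6 (since 11·6 = 66 = 5·13 + 1), so t ≡ 6·12 = 72 ≡ 7 (mod 13).
    Then x = 9 + 11·7 = 86, valid modulo lcm(11, 13) = 143: x ≡ 86 (mod 143).
  Combine with x ≡ 1 (mod 5): since gcd(143, 5) = 1, we get a unique residue mod 715.
    Write x = 86 + 143·t and substitute into x ≡ 1 (mod 5): 143·t ≡ 1 − 86 = -85 (mod 5).
    Reduce coefficients mod 5: 3·t ≡ 0 (mod 5).
    The inverse of 3 mod 5 is 2 (since 3·2 = 6 = 1·5 + 1), so t ≡ 2·0 = 0 ≡ 0 (mod 5).
    Then x = 86 + 143·0 = 86, valid modulo lcm(143, 5) = 715: x ≡ 86 (mod 715).
Verify: 86 mod 11 = 9 ✓, 86 mod 13 = 8 ✓, 86 mod 5 = 1 ✓.

x ≡ 86 (mod 715).


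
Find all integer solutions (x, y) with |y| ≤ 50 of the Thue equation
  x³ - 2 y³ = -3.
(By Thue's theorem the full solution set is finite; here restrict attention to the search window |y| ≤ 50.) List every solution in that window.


The equation is x³ - 2y³ = -3. For fixed y, x³ = 2·y³ − 3, so a solution requires the RHS to be a perfect cube.
Strategy: iterate y from -50 to 50, compute RHS = 2·y³ − 3, and check whether it is a (positive or negative) perfect cube.
Check small values of y:
  y = 0: RHS = -3 is not a perfect cube.
  y = 1: RHS = -1 = (-1)³ ⇒ x = -1 works.
  y = -1: RHS = -5 is not a perfect cube.
  y = 2: RHS = 13 is not a perfect cube.
  y = -2: RHS = -19 is not a perfect cube.
  y = 3: RHS = 51 is not a perfect cube.
  y = -3: RHS = -57 is not a perfect cube.
Continuing, at y = 4: RHS = 125 = (5)³ ⇒ x = 5 works.
Searching the remaining y in |y| ≤ 50 finds no further solutions.
Collected solutions: (-1, 1), (5, 4).

Solutions (with |y| ≤ 50): (-1, 1), (5, 4).


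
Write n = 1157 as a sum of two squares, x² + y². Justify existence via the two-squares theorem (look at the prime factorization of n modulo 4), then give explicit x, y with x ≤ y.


Step 1: Factor n = 1157 = 13 · 89.
Step 2: Check the mod-4 condition on each prime factor: 13 ≡ 1 (mod 4), exponent 1; 89 ≡ 1 (mod 4), exponent 1.
All primes ≡ 3 (mod 4) appear to even exponent (or don't appear), so by the two-squares theorem n IS expressible as a sum of two squares.
Step 3: Build a representation. Here n = 13 · 89 is a product of primes ≡ 1 (mod 4). Each prime p ≡ 1 (mod 4) is itself a sum of two squares; find a² by testing p − a² for a perfect square:
  13: 13 − 1² = 12, 13 − 2² = 9 = 3² ⇒ 13 = 2² + 3².
  89: 89 − 1² = 88, 89 − 2² = 85, 89 − 3² = 80, 89 − 4² = 73, 89 − 5² = 64 = 8² ⇒ 89 = 5² + 8².
  Combine using the Brahmagupta–Fibonacci identity (a² + b²)(c² + d²) = (ac − bd)² + (ad + bc)² = (ac + bd)² + (ad − bc)²:
  13 · 89 = 1157: from (2² + 3²)(5² + 8²), take (2·5 − 3·8, 2·8 + 3·5) = (10 − 24, 16 + 15) = (-14, 31); dropping signs (only squares matter) gives (14, 31); check 14² + 31² = 196 + 961 = 1157 ✓.
Step 4: Order so x ≤ y and verify: 14² + 31² = 196 + 961 = 1157 = n. ✓

n = 1157 = 14² + 31² (one valid representation with x ≤ y).


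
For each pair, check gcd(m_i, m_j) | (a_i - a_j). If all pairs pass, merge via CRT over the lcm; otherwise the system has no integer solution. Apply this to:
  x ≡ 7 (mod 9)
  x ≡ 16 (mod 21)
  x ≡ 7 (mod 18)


Moduli 9, 21, 18 are not pairwise coprime, so CRT works modulo lcm(m_i) when all pairwise compatibility conditions hold.
Pairwise compatibility: gcd(m_i, m_j) must divide a_i - a_j for every pair.
Merge one congruence at a time:
  Start: x ≡ 7 (mod 9).
  Combine with x ≡ 16 (mod 21): gcd(9, 21) = 3; 16 - 7 = 9, which IS divisible by 3, so compatible.
    Write x = 7 + 9·t and substitute into x ≡ 16 (mod 21): 9·t ≡ 16 − 7 = 9 (mod 21).
    Divide the congruence (and modulus) by g = 3: 3·t ≡ 3 (mod 7).
    The inverse of 3 mod 7 is 5 (since 3·5 = 15 = 2·7 + 1), so t ≡ 5·3 = 15 ≡ 1 (mod 7).
    Then x = 7 + 9·1 = 16, valid modulo lcm(9, 21) = 63: x ≡ 16 (mod 63).
  Combine with x ≡ 7 (mod 18): gcd(63, 18) = 9; 7 - 16 = -9, which IS divisible by 9, so compatible.
    Write x = 16 + 63·t and substitute into x ≡ 7 (mod 18): 63·t ≡ 7 − 16 = -9 (mod 18).
    Divide the congruence (and modulus) by g = 9: 7·t ≡ -1 (mod 2).
    Reduce coefficients mod 2: 1·t ≡ 1 (mod 2).
    So t ≡ 1 (mod 2).
    Then x = 16 + 63·1 = 79, valid modulo lcm(63, 18) = 126: x ≡ 79 (mod 126).
Verify: 79 mod 9 = 7, 79 mod 21 = 16, 79 mod 18 = 7.

x ≡ 79 (mod 126).


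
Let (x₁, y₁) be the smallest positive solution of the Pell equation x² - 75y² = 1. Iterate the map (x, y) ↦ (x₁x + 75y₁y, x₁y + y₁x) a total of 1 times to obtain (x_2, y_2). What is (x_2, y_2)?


Step 1: Find the fundamental solution (x₁, y₁) of x² - 75y² = 1.
  Expand √75 as a continued fraction. a₀ = ⌊√75⌋ = 8; iterate m_{k+1} = d_k·a_k − m_k, d_{k+1} = (75 − m_{k+1}²)/d_k, a_{k+1} = ⌊(a₀ + m_{k+1})/d_{k+1}⌋ (starting m₀ = 0, d₀ = 1), with convergents p_k = a_k·p_{k-1} + p_{k-2}, q_k = a_k·q_{k-1} + q_{k-2} (p₋₁ = 1, q₋₁ = 0):
  k = 0: a₀ = 8; p₀/q₀ = 8/1; p₀² − 75·q₀² = 64 − 75 = -11.
  k = 1: m = 8, d = 11, a = ⌊(8 + 8)/11⌋ = 1; p/q = (1·8 + 1)/(1·1 + 0) = 9/1; p² − 75·q² = 81 − 75 = 6.
  k = 2: m = 3, d = 6, a = ⌊(8 + 3)/6⌋ = 1; p/q = (1·9 + 8)/(1·1 + 1) = 17/2; p² − 75·q² = 289 − 300 = -11.
  k = 3: m = 3, d = 11, a = ⌊(8 + 3)/11⌋ = 1; p/q = (1·17 + 9)/(1·2 + 1) = 26/3; p² − 75·q² = 676 − 675 = 1.
  The first convergent with p² − 75·q² = 1 gives the fundamental solution (x₁, y₁) = (26, 3).
Step 2: Apply the recurrence (x_{n+1}, y_{n+1}) = (x₁x_n + 75y₁y_n, x₁y_n + y₁x_n) repeatedly.
  From (x_1, y_1) = (26, 3): x_2 = 26·26 + 75·3·3 = 1351; y_2 = 26·3 + 3·26 = 156.
Step 3: Verify x_2² - 75·y_2² = 1825201 - 1825200 = 1 (should be 1). ✓

(x_1, y_1) = (26, 3); (x_2, y_2) = (1351, 156).


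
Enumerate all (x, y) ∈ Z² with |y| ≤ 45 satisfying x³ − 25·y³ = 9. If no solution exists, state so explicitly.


The equation is x³ - 25y³ = 9. For fixed y, x³ = 25·y³ + 9, so a solution requires the RHS to be a perfect cube.
Strategy: iterate y from -45 to 45, compute RHS = 25·y³ + 9, and check whether it is a (positive or negative) perfect cube.
Check small values of y:
  y = 0: RHS = 9 is not a perfect cube.
  y = 1: RHS = 34 is not a perfect cube.
  y = -1: RHS = -16 is not a perfect cube.
  y = 2: RHS = 209 is not a perfect cube.
  y = -2: RHS = -191 is not a perfect cube.
  y = 3: RHS = 684 is not a perfect cube.
  y = -3: RHS = -666 is not a perfect cube.
Continuing the search up to |y| = 45 finds no solutions either.
No (x, y) in the scanned range satisfies the equation.

No integer solutions with |y| ≤ 45.


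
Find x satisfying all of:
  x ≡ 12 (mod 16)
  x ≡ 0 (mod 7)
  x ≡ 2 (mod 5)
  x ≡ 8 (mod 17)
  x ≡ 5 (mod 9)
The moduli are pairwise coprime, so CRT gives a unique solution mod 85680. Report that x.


Product of moduli M = 16 · 7 · 5 · 17 · 9 = 85680.
Merge one congruence at a time:
  Start: x ≡ 12 (mod 16).
  Combine with x ≡ 0 (mod 7); new modulus lcm = 112.
    Write x = 12 + 16·t and substitute into x ≡ 0 (mod 7): 16·t ≡ 0 − 12 = -12 (mod 7).
    Reduce coefficients mod 7: 2·t ≡ 2 (mod 7).
    The inverse of 2 mod 7 is 4 (since 2·4 = 8 = 1·7 + 1), so t ≡ 4·2 = 8 ≡ 1 (mod 7).
    Then x = 12 + 16·1 = 28, valid modulo lcm(16, 7) = 112: x ≡ 28 (mod 112).
  Combine with x ≡ 2 (mod 5); new modulus lcm = 560.
    Write x = 28 + 112·t and substitute into x ≡ 2 (mod 5): 112·t ≡ 2 − 28 = -26 (mod 5).
    Reduce coefficients mod 5: 2·t ≡ 4 (mod 5).
    The inverse of 2 mod 5 is 3 (since 2·3 = 6 = 1·5 + 1), so t ≡ 3·4 = 12 ≡ 2 (mod 5).
    Then x = 28 + 112·2 = 252, valid modulo lcm(112, 5) = 560: x ≡ 252 (mod 560).
  Combine with x ≡ 8 (mod 17); new modulus lcm = 9520.
    Write x = 252 + 560·t and substitute into x ≡ 8 (mod 17): 560·t ≡ 8 − 252 = -244 (mod 17).
    Reduce coefficients mod 17: 16·t ≡ 11 (mod 17).
    The inverse of 16 mod 17 is 16 (since 16·16 = 256 = 15·17 + 1), so t ≡ 16·11 = 176 ≡ 6 (mod 17).
    Then x = 252 + 560·6 = 3612, valid modulo lcm(560, 17) = 9520: x ≡ 3612 (mod 9520).
  Combine with x ≡ 5 (mod 9); new modulus lcm = 85680.
    Write x = 3612 + 9520·t and substitute into x ≡ 5 (mod 9): 9520·t ≡ 5 − 3612 = -3607 (mod 9).
    Reduce coefficients mod 9: 7·t ≡ 2 (mod 9).
    The inverse of 7 mod 9 is 4 (since 7·4 = 28 = 3·9 + 1), so t ≡ 4·2 = 8 ≡ 8 (mod 9).
    Then x = 3612 + 9520·8 = 79772, valid modulo lcm(9520, 9) = 85680: x ≡ 79772 (mod 85680).
Verify against each original: 79772 mod 16 = 12, 79772 mod 7 = 0, 79772 mod 5 = 2, 79772 mod 17 = 8, 79772 mod 9 = 5.

x ≡ 79772 (mod 85680).


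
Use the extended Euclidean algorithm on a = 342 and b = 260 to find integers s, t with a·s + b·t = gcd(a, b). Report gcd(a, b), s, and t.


Euclidean algorithm on (342, 260) — divide until remainder is 0:
  342 = 1 · 260 + 82
  260 = 3 · 82 + 14
  82 = 5 · 14 + 12
  14 = 1 · 12 + 2
  12 = 6 · 2 + 0
gcd(342, 260) = 2.
Track Bezout coefficients alongside the remainders: start with r₀ = 342 = a·1 + b·0 (s = 1, t = 0) and r₁ = 260 = a·0 + b·1 (s = 0, t = 1); each new remainder r_{k+1} = r_{k-1} − q_k·r_k inherits s_{k+1} = s_{k-1} − q_k·s_k, t_{k+1} = t_{k-1} − q_k·t_k, so r_k = a·s_k + b·t_k at every step:
  q = 1: r = 82, s = 1 − 1·0 = 1, t = 0 − 1·1 = -1  (check: 342·1 + 260·(-1) = 82)
  q = 3: r = 14, s = 0 − 3·1 = -3, t = 1 − 3·(-1) = 4  (check: 342·(-3) + 260·4 = 14)
  q = 5: r = 12, s = 1 − 5·(-3) = 16, t = -1 − 5·4 = -21  (check: 342·16 + 260·(-21) = 12)
  q = 1: r = 2, s = -3 − 1·16 = -19, t = 4 − 1·(-21) = 25  (check: 342·(-19) + 260·25 = 2)
The row with r = 2 (the gcd) gives the Bezout coefficients s = -19, t = 25.
Result: 342 · (-19) + 260 · (25) = 2.

gcd(342, 260) = 2; s = -19, t = 25 (check: 342·(-19) + 260·25 = 2).


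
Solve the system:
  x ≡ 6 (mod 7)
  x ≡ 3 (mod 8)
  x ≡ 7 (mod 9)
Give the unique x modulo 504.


Moduli 7, 8, 9 are pairwise coprime; by CRT there is a unique solution modulo M = 7 · 8 · 9 = 504.
Solve pairwise, accumulating the modulus:
  Start with x ≡ 6 (mod 7).
  Combine with x ≡ 3 (mod 8): since gcd(7, 8) = 1, we get a unique residue mod 56.
    Write x = 6 + 7·t and substitute into x ≡ 3 (mod 8): 7·t ≡ 3 − 6 = -3 (mod 8).
    Reduce coefficients mod 8: 7·t ≡ 5 (mod 8).
    The inverse of 7 mod 8 is 7 (since 7·7 = 49 = 6·8 + 1), so t ≡ 7·5 = 35 ≡ 3 (mod 8).
    Then x = 6 + 7·3 = 27, valid modulo lcm(7, 8) = 56: x ≡ 27 (mod 56).
  Combine with x ≡ 7 (mod 9): since gcd(56, 9) = 1, we get a unique residue mod 504.
    Write x = 27 + 56·t and substitute into x ≡ 7 (mod 9): 56·t ≡ 7 − 27 = -20 (mod 9).
    Reduce coefficients mod 9: 2·t ≡ 7 (mod 9).
    The inverse of 2 mod 9 is 5 (since 2·5 = 10 = 1·9 + 1), so t ≡ 5·7 = 35 ≡ 8 (mod 9).
    Then x = 27 + 56·8 = 475, valid modulo lcm(56, 9) = 504: x ≡ 475 (mod 504).
Verify: 475 mod 7 = 6 ✓, 475 mod 8 = 3 ✓, 475 mod 9 = 7 ✓.

x ≡ 475 (mod 504).


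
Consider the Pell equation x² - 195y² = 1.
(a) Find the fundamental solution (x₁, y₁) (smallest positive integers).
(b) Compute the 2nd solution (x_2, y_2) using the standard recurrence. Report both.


Step 1: Find the fundamental solution (x₁, y₁) of x² - 195y² = 1.
  Expand √195 as a continued fraction. a₀ = ⌊√195⌋ = 13; iterate m_{k+1} = d_k·a_k − m_k, d_{k+1} = (195 − m_{k+1}²)/d_k, a_{k+1} = ⌊(a₀ + m_{k+1})/d_{k+1}⌋ (starting m₀ = 0, d₀ = 1), with convergents p_k = a_k·p_{k-1} + p_{k-2}, q_k = a_k·q_{k-1} + q_{k-2} (p₋₁ = 1, q₋₁ = 0):
  k = 0: a₀ = 13; p₀/q₀ = 13/1; p₀² − 195·q₀² = 169 − 195 = -26.
  k = 1: m = 13, d = 26, a = ⌊(13 + 13)/26⌋ = 1; p/q = (1·13 + 1)/(1·1 + 0) = 14/1; p² − 195·q² = 196 − 195 = 1.
  The first convergent with p² − 195·q² = 1 gives the fundamental solution (x₁, y₁) = (14, 1).
Step 2: Apply the recurrence (x_{n+1}, y_{n+1}) = (x₁x_n + 195y₁y_n, x₁y_n + y₁x_n) repeatedly.
  From (x_1, y_1) = (14, 1): x_2 = 14·14 + 195·1·1 = 391; y_2 = 14·1 + 1·14 = 28.
Step 3: Verify x_2² - 195·y_2² = 152881 - 152880 = 1 (should be 1). ✓

(x_1, y_1) = (14, 1); (x_2, y_2) = (391, 28).


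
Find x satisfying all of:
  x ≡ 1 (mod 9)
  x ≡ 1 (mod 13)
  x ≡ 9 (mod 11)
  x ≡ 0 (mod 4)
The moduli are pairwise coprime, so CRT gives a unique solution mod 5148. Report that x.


Product of moduli M = 9 · 13 · 11 · 4 = 5148.
Merge one congruence at a time:
  Start: x ≡ 1 (mod 9).
  Combine with x ≡ 1 (mod 13); new modulus lcm = 117.
    Write x = 1 + 9·t and substitute into x ≡ 1 (mod 13): 9·t ≡ 1 − 1 = 0 (mod 13).
    The inverse of 9 mod 13 is 3 (since 9·3 = 27 = 2·13 + 1), so t ≡ 3·0 = 0 ≡ 0 (mod 13).
    Then x = 1 + 9·0 = 1, valid modulo lcm(9, 13) = 117: x ≡ 1 (mod 117).
  Combine with x ≡ 9 (mod 11); new modulus lcm = 1287.
    Write x = 1 + 117·t and substitute into x ≡ 9 (mod 11): 117·t ≡ 9 − 1 = 8 (mod 11).
    Reduce coefficients mod 11: 7·t ≡ 8 (mod 11).
    The inverse of 7 mod 11 is 8 (since 7·8 = 56 = 5·11 + 1), so t ≡ 8·8 = 64 ≡ 9 (mod 11).
    Then x = 1 + 117·9 = 1054, valid modulo lcm(117, 11) = 1287: x ≡ 1054 (mod 1287).
  Combine with x ≡ 0 (mod 4); new modulus lcm = 5148.
    Write x = 1054 + 1287·t and substitute into x ≡ 0 (mod 4): 1287·t ≡ 0 − 1054 = -1054 (mod 4).
    Reduce coefficients mod 4: 3·t ≡ 2 (mod 4).
    The inverse of 3 mod 4 is 3 (since 3·3 = 9 = 2·4 + 1), so t ≡ 3·2 = 6 ≡ 2 (mod 4).
    Then x = 1054 + 1287·2 = 3628, valid modulo lcm(1287, 4) = 5148: x ≡ 3628 (mod 5148).
Verify against each original: 3628 mod 9 = 1, 3628 mod 13 = 1, 3628 mod 11 = 9, 3628 mod 4 = 0.

x ≡ 3628 (mod 5148).


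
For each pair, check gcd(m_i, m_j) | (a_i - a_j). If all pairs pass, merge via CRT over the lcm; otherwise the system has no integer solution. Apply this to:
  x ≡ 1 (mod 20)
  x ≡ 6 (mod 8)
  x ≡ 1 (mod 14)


Moduli 20, 8, 14 are not pairwise coprime, so CRT works modulo lcm(m_i) when all pairwise compatibility conditions hold.
Pairwise compatibility: gcd(m_i, m_j) must divide a_i - a_j for every pair.
Merge one congruence at a time:
  Start: x ≡ 1 (mod 20).
  Combine with x ≡ 6 (mod 8): gcd(20, 8) = 4, and 6 - 1 = 5 is NOT divisible by 4.
    ⇒ system is inconsistent (no integer solution).

No solution (the system is inconsistent).


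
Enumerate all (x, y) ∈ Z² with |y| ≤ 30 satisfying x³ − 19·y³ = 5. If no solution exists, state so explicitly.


The equation is x³ - 19y³ = 5. For fixed y, x³ = 19·y³ + 5, so a solution requires the RHS to be a perfect cube.
Strategy: iterate y from -30 to 30, compute RHS = 19·y³ + 5, and check whether it is a (positive or negative) perfect cube.
Check small values of y:
  y = 0: RHS = 5 is not a perfect cube.
  y = 1: RHS = 24 is not a perfect cube.
  y = -1: RHS = -14 is not a perfect cube.
  y = 2: RHS = 157 is not a perfect cube.
  y = -2: RHS = -147 is not a perfect cube.
  y = 3: RHS = 518 is not a perfect cube.
  y = -3: RHS = -508 is not a perfect cube.
Continuing the search up to |y| = 30 finds no solutions either.
No (x, y) in the scanned range satisfies the equation.

No integer solutions with |y| ≤ 30.
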